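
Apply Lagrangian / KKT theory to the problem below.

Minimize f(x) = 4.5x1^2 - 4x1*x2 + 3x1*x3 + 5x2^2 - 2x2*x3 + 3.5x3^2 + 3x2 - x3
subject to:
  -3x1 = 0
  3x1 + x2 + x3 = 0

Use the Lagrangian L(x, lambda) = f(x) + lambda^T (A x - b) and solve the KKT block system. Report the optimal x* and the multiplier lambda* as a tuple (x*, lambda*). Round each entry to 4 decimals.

Form the Lagrangian:
  L(x, lambda) = (1/2) x^T Q x + c^T x + lambda^T (A x - b)
Stationarity (grad_x L = 0): Q x + c + A^T lambda = 0.
Primal feasibility: A x = b.

This gives the KKT block system:
  [ Q   A^T ] [ x     ]   [-c ]
  [ A    0  ] [ lambda ] = [ b ]

Solving the linear system:
  x*      = (0, -0.1905, 0.1905)
  lambda* = (-0.2698, -0.7143)
  f(x*)   = -0.381

x* = (0, -0.1905, 0.1905), lambda* = (-0.2698, -0.7143)


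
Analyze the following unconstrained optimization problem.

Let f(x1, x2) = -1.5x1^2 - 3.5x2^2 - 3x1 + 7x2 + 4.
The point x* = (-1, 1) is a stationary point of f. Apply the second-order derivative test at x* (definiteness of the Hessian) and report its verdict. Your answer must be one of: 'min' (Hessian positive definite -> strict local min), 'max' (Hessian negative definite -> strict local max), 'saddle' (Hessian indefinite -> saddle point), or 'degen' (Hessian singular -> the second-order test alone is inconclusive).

Compute the Hessian H = grad^2 f:
  H = [[-3, 0], [0, -7]]
Verify stationarity: grad f(x*) = H x* + g = (0, 0).
Eigenvalues of H: -7, -3.
Both eigenvalues < 0, so H is negative definite -> x* is a strict local max.

max


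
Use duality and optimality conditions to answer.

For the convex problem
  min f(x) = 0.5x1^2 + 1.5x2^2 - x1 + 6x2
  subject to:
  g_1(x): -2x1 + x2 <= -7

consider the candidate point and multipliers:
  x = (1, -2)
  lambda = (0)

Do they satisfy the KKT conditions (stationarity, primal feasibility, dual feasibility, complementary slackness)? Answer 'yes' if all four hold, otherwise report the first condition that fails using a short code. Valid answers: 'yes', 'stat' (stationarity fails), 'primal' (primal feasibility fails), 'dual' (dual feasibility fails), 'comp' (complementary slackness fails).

Gradient of f: grad f(x) = Q x + c = (0, 0)
Constraint values g_i(x) = a_i^T x - b_i:
  g_1((1, -2)) = 3
Stationarity residual: grad f(x) + sum_i lambda_i a_i = (0, 0)
  -> stationarity OK
Primal feasibility (all g_i <= 0): FAILS
Dual feasibility (all lambda_i >= 0): OK
Complementary slackness (lambda_i * g_i(x) = 0 for all i): OK

Verdict: the first failing condition is primal_feasibility -> primal.

primal


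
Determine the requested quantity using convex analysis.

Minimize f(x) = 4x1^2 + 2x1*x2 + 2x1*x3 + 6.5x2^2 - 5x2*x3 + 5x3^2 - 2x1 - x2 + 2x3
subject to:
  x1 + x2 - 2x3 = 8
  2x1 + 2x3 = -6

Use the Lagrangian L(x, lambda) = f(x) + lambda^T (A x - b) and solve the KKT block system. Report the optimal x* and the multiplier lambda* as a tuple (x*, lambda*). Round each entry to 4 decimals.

Form the Lagrangian:
  L(x, lambda) = (1/2) x^T Q x + c^T x + lambda^T (A x - b)
Stationarity (grad_x L = 0): Q x + c + A^T lambda = 0.
Primal feasibility: A x = b.

This gives the KKT block system:
  [ Q   A^T ] [ x     ]   [-c ]
  [ A    0  ] [ lambda ] = [ b ]

Solving the linear system:
  x*      = (0.9663, -0.8989, -3.9663)
  lambda* = (-9.0787, 6.5393)
  f(x*)   = 51.4494

x* = (0.9663, -0.8989, -3.9663), lambda* = (-9.0787, 6.5393)


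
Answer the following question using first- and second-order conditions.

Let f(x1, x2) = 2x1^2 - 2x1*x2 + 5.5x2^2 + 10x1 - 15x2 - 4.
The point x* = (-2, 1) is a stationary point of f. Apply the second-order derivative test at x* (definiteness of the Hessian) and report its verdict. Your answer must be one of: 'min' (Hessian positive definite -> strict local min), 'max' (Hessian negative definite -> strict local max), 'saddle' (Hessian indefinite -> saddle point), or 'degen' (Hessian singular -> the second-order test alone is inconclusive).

Compute the Hessian H = grad^2 f:
  H = [[4, -2], [-2, 11]]
Verify stationarity: grad f(x*) = H x* + g = (0, 0).
Eigenvalues of H: 3.4689, 11.5311.
Both eigenvalues > 0, so H is positive definite -> x* is a strict local min.

min


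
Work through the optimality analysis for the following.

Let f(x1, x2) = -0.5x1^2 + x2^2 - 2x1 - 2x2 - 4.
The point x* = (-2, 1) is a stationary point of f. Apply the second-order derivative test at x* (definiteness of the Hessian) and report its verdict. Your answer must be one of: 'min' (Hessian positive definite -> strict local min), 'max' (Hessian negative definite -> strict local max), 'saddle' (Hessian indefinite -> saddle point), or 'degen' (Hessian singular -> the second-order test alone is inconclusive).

Compute the Hessian H = grad^2 f:
  H = [[-1, 0], [0, 2]]
Verify stationarity: grad f(x*) = H x* + g = (0, 0).
Eigenvalues of H: -1, 2.
Eigenvalues have mixed signs, so H is indefinite -> x* is a saddle point.

saddle


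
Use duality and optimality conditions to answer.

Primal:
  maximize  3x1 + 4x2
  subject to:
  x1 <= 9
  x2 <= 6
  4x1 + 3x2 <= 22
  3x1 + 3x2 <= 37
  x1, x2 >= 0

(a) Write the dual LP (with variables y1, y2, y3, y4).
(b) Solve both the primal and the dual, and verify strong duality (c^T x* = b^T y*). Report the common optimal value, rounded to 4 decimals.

The standard primal-dual pair for 'max c^T x s.t. A x <= b, x >= 0' is:
  Dual:  min b^T y  s.t.  A^T y >= c,  y >= 0.

So the dual LP is:
  minimize  9y1 + 6y2 + 22y3 + 37y4
  subject to:
    y1 + 4y3 + 3y4 >= 3
    y2 + 3y3 + 3y4 >= 4
    y1, y2, y3, y4 >= 0

Solving the primal: x* = (1, 6).
  primal value c^T x* = 27.
Solving the dual: y* = (0, 1.75, 0.75, 0).
  dual value b^T y* = 27.
Strong duality: c^T x* = b^T y*. Confirmed.

27


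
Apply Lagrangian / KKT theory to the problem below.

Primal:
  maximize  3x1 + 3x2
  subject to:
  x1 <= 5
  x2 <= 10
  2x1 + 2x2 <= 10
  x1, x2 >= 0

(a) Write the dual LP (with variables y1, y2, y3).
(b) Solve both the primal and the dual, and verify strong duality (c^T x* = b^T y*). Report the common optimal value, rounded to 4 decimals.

The standard primal-dual pair for 'max c^T x s.t. A x <= b, x >= 0' is:
  Dual:  min b^T y  s.t.  A^T y >= c,  y >= 0.

So the dual LP is:
  minimize  5y1 + 10y2 + 10y3
  subject to:
    y1 + 2y3 >= 3
    y2 + 2y3 >= 3
    y1, y2, y3 >= 0

Solving the primal: x* = (0, 5).
  primal value c^T x* = 15.
Solving the dual: y* = (0, 0, 1.5).
  dual value b^T y* = 15.
Strong duality: c^T x* = b^T y*. Confirmed.

15


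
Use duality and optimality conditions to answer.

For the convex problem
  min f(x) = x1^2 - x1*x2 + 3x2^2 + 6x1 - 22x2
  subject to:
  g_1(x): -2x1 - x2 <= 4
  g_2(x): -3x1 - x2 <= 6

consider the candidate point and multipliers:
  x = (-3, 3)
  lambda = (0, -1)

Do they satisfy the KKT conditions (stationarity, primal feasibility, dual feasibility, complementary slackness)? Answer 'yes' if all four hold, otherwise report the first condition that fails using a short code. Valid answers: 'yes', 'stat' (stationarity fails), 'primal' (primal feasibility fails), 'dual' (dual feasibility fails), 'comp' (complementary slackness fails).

Gradient of f: grad f(x) = Q x + c = (-3, -1)
Constraint values g_i(x) = a_i^T x - b_i:
  g_1((-3, 3)) = -1
  g_2((-3, 3)) = 0
Stationarity residual: grad f(x) + sum_i lambda_i a_i = (0, 0)
  -> stationarity OK
Primal feasibility (all g_i <= 0): OK
Dual feasibility (all lambda_i >= 0): FAILS
Complementary slackness (lambda_i * g_i(x) = 0 for all i): OK

Verdict: the first failing condition is dual_feasibility -> dual.

dual


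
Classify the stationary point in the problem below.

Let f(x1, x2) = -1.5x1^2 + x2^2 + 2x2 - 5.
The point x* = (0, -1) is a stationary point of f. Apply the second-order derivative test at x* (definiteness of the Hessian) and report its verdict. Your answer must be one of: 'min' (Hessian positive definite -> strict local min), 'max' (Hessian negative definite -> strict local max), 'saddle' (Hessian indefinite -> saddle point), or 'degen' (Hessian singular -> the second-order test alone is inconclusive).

Compute the Hessian H = grad^2 f:
  H = [[-3, 0], [0, 2]]
Verify stationarity: grad f(x*) = H x* + g = (0, 0).
Eigenvalues of H: -3, 2.
Eigenvalues have mixed signs, so H is indefinite -> x* is a saddle point.

saddle


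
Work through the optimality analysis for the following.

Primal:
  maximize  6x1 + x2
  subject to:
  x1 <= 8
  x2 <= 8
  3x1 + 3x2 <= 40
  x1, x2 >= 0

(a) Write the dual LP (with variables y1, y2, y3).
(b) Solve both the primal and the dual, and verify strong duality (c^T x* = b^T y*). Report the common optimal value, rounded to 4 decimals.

The standard primal-dual pair for 'max c^T x s.t. A x <= b, x >= 0' is:
  Dual:  min b^T y  s.t.  A^T y >= c,  y >= 0.

So the dual LP is:
  minimize  8y1 + 8y2 + 40y3
  subject to:
    y1 + 3y3 >= 6
    y2 + 3y3 >= 1
    y1, y2, y3 >= 0

Solving the primal: x* = (8, 5.3333).
  primal value c^T x* = 53.3333.
Solving the dual: y* = (5, 0, 0.3333).
  dual value b^T y* = 53.3333.
Strong duality: c^T x* = b^T y*. Confirmed.

53.3333


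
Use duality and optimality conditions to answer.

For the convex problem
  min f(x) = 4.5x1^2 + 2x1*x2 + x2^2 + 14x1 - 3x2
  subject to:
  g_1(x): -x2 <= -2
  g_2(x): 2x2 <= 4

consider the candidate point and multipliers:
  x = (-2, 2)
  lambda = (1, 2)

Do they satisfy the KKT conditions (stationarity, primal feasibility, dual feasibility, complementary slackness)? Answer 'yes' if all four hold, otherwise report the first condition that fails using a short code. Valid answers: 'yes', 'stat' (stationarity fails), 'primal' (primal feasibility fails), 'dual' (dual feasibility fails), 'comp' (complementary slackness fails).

Gradient of f: grad f(x) = Q x + c = (0, -3)
Constraint values g_i(x) = a_i^T x - b_i:
  g_1((-2, 2)) = 0
  g_2((-2, 2)) = 0
Stationarity residual: grad f(x) + sum_i lambda_i a_i = (0, 0)
  -> stationarity OK
Primal feasibility (all g_i <= 0): OK
Dual feasibility (all lambda_i >= 0): OK
Complementary slackness (lambda_i * g_i(x) = 0 for all i): OK

Verdict: yes, KKT holds.

yes


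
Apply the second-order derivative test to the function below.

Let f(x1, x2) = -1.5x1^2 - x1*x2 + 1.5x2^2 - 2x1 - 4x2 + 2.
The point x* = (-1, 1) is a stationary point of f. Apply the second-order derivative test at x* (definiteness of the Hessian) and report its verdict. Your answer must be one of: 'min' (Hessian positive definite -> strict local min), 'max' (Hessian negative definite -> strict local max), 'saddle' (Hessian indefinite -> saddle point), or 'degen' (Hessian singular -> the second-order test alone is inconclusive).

Compute the Hessian H = grad^2 f:
  H = [[-3, -1], [-1, 3]]
Verify stationarity: grad f(x*) = H x* + g = (0, 0).
Eigenvalues of H: -3.1623, 3.1623.
Eigenvalues have mixed signs, so H is indefinite -> x* is a saddle point.

saddle


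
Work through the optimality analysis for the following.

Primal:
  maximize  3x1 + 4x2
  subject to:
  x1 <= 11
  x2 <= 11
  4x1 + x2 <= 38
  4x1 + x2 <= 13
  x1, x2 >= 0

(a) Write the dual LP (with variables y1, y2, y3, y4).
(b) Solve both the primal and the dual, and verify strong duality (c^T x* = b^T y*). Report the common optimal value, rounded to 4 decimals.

The standard primal-dual pair for 'max c^T x s.t. A x <= b, x >= 0' is:
  Dual:  min b^T y  s.t.  A^T y >= c,  y >= 0.

So the dual LP is:
  minimize  11y1 + 11y2 + 38y3 + 13y4
  subject to:
    y1 + 4y3 + 4y4 >= 3
    y2 + y3 + y4 >= 4
    y1, y2, y3, y4 >= 0

Solving the primal: x* = (0.5, 11).
  primal value c^T x* = 45.5.
Solving the dual: y* = (0, 3.25, 0, 0.75).
  dual value b^T y* = 45.5.
Strong duality: c^T x* = b^T y*. Confirmed.

45.5


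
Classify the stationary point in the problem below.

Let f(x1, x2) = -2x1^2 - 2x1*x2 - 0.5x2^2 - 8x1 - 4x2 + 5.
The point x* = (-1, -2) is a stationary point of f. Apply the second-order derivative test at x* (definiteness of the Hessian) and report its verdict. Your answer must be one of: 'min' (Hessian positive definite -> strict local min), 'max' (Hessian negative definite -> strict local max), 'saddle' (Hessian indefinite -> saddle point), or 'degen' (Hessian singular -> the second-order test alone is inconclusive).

Compute the Hessian H = grad^2 f:
  H = [[-4, -2], [-2, -1]]
Verify stationarity: grad f(x*) = H x* + g = (0, 0).
Eigenvalues of H: -5, 0.
H has a zero eigenvalue (singular; negative semidefinite but not definite), so H is neither positive definite, negative definite, nor indefinite. The second-order test alone is inconclusive -> degen.
(Indeed, f is constant along the null direction of H through x*, so x* is not a strict local extremum.)

degen


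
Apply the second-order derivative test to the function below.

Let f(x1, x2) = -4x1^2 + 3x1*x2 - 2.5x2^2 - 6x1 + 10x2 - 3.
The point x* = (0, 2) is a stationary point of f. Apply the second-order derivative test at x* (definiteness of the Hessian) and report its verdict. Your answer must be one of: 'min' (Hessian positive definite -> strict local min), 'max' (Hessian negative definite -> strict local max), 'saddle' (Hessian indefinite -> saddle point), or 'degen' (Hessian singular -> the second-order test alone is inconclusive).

Compute the Hessian H = grad^2 f:
  H = [[-8, 3], [3, -5]]
Verify stationarity: grad f(x*) = H x* + g = (0, 0).
Eigenvalues of H: -9.8541, -3.1459.
Both eigenvalues < 0, so H is negative definite -> x* is a strict local max.

max


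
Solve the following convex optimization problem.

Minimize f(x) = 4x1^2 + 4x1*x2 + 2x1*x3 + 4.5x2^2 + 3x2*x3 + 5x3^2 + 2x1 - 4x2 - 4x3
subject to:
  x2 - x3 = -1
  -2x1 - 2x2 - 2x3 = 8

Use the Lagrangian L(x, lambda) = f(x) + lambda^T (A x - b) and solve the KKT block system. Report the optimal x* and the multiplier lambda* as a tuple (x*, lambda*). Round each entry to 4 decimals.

Form the Lagrangian:
  L(x, lambda) = (1/2) x^T Q x + c^T x + lambda^T (A x - b)
Stationarity (grad_x L = 0): Q x + c + A^T lambda = 0.
Primal feasibility: A x = b.

This gives the KKT block system:
  [ Q   A^T ] [ x     ]   [-c ]
  [ A    0  ] [ lambda ] = [ b ]

Solving the linear system:
  x*      = (-2.1515, -1.4242, -0.4242)
  lambda* = (4.9394, -10.8788)
  f(x*)   = 47.5303

x* = (-2.1515, -1.4242, -0.4242), lambda* = (4.9394, -10.8788)


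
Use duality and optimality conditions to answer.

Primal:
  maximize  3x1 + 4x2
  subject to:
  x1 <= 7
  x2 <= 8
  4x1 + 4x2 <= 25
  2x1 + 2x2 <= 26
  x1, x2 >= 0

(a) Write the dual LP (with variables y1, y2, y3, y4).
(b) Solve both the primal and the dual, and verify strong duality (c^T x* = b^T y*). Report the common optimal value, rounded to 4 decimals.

The standard primal-dual pair for 'max c^T x s.t. A x <= b, x >= 0' is:
  Dual:  min b^T y  s.t.  A^T y >= c,  y >= 0.

So the dual LP is:
  minimize  7y1 + 8y2 + 25y3 + 26y4
  subject to:
    y1 + 4y3 + 2y4 >= 3
    y2 + 4y3 + 2y4 >= 4
    y1, y2, y3, y4 >= 0

Solving the primal: x* = (0, 6.25).
  primal value c^T x* = 25.
Solving the dual: y* = (0, 0, 1, 0).
  dual value b^T y* = 25.
Strong duality: c^T x* = b^T y*. Confirmed.

25


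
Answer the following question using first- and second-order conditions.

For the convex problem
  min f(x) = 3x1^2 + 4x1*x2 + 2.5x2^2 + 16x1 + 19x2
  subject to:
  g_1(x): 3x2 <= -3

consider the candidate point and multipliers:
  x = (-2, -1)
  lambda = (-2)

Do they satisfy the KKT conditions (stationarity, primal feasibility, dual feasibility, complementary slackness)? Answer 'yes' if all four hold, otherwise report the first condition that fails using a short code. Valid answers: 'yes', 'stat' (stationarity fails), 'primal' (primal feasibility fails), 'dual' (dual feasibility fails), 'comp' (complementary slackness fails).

Gradient of f: grad f(x) = Q x + c = (0, 6)
Constraint values g_i(x) = a_i^T x - b_i:
  g_1((-2, -1)) = 0
Stationarity residual: grad f(x) + sum_i lambda_i a_i = (0, 0)
  -> stationarity OK
Primal feasibility (all g_i <= 0): OK
Dual feasibility (all lambda_i >= 0): FAILS
Complementary slackness (lambda_i * g_i(x) = 0 for all i): OK

Verdict: the first failing condition is dual_feasibility -> dual.

dual


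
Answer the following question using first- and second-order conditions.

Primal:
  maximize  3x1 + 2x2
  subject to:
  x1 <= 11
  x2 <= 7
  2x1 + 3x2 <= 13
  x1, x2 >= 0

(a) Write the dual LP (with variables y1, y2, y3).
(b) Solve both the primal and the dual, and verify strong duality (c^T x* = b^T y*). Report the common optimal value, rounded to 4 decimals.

The standard primal-dual pair for 'max c^T x s.t. A x <= b, x >= 0' is:
  Dual:  min b^T y  s.t.  A^T y >= c,  y >= 0.

So the dual LP is:
  minimize  11y1 + 7y2 + 13y3
  subject to:
    y1 + 2y3 >= 3
    y2 + 3y3 >= 2
    y1, y2, y3 >= 0

Solving the primal: x* = (6.5, 0).
  primal value c^T x* = 19.5.
Solving the dual: y* = (0, 0, 1.5).
  dual value b^T y* = 19.5.
Strong duality: c^T x* = b^T y*. Confirmed.

19.5


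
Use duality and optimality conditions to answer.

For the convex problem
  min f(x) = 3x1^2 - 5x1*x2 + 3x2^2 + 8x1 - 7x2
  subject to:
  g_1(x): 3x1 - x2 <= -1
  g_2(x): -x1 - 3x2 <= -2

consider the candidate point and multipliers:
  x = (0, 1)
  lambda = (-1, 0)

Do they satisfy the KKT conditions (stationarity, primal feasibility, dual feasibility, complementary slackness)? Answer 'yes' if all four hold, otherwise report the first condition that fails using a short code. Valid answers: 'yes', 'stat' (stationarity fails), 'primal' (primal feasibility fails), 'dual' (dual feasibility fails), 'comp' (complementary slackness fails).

Gradient of f: grad f(x) = Q x + c = (3, -1)
Constraint values g_i(x) = a_i^T x - b_i:
  g_1((0, 1)) = 0
  g_2((0, 1)) = -1
Stationarity residual: grad f(x) + sum_i lambda_i a_i = (0, 0)
  -> stationarity OK
Primal feasibility (all g_i <= 0): OK
Dual feasibility (all lambda_i >= 0): FAILS
Complementary slackness (lambda_i * g_i(x) = 0 for all i): OK

Verdict: the first failing condition is dual_feasibility -> dual.

dual


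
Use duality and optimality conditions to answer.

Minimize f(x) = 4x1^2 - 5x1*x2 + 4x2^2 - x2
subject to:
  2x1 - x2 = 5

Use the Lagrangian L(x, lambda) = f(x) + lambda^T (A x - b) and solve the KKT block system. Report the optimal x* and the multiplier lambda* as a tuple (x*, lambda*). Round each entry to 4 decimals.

Form the Lagrangian:
  L(x, lambda) = (1/2) x^T Q x + c^T x + lambda^T (A x - b)
Stationarity (grad_x L = 0): Q x + c + A^T lambda = 0.
Primal feasibility: A x = b.

This gives the KKT block system:
  [ Q   A^T ] [ x     ]   [-c ]
  [ A    0  ] [ lambda ] = [ b ]

Solving the linear system:
  x*      = (2.85, 0.7)
  lambda* = (-9.65)
  f(x*)   = 23.775

x* = (2.85, 0.7), lambda* = (-9.65)


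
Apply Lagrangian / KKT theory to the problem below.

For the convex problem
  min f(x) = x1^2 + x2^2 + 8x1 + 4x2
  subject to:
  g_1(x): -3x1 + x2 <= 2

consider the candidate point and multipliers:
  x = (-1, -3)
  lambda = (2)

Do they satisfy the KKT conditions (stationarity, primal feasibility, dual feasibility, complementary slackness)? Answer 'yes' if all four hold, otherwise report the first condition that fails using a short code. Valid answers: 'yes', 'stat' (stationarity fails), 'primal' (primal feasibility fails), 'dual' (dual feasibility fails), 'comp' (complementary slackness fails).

Gradient of f: grad f(x) = Q x + c = (6, -2)
Constraint values g_i(x) = a_i^T x - b_i:
  g_1((-1, -3)) = -2
Stationarity residual: grad f(x) + sum_i lambda_i a_i = (0, 0)
  -> stationarity OK
Primal feasibility (all g_i <= 0): OK
Dual feasibility (all lambda_i >= 0): OK
Complementary slackness (lambda_i * g_i(x) = 0 for all i): FAILS

Verdict: the first failing condition is complementary_slackness -> comp.

comp


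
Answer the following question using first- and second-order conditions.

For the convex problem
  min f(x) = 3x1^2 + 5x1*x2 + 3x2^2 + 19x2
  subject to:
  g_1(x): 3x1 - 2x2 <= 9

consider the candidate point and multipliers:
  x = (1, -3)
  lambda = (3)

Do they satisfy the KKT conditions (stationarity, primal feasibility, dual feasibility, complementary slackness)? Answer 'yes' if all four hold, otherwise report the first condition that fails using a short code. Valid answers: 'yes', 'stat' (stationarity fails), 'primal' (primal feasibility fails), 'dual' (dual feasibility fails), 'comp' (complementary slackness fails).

Gradient of f: grad f(x) = Q x + c = (-9, 6)
Constraint values g_i(x) = a_i^T x - b_i:
  g_1((1, -3)) = 0
Stationarity residual: grad f(x) + sum_i lambda_i a_i = (0, 0)
  -> stationarity OK
Primal feasibility (all g_i <= 0): OK
Dual feasibility (all lambda_i >= 0): OK
Complementary slackness (lambda_i * g_i(x) = 0 for all i): OK

Verdict: yes, KKT holds.

yes


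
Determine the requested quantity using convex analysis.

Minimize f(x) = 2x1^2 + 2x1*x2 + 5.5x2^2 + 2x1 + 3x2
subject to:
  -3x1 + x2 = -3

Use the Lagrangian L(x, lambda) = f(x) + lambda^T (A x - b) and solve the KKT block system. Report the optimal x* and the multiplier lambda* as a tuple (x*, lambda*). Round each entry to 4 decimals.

Form the Lagrangian:
  L(x, lambda) = (1/2) x^T Q x + c^T x + lambda^T (A x - b)
Stationarity (grad_x L = 0): Q x + c + A^T lambda = 0.
Primal feasibility: A x = b.

This gives the KKT block system:
  [ Q   A^T ] [ x     ]   [-c ]
  [ A    0  ] [ lambda ] = [ b ]

Solving the linear system:
  x*      = (0.8174, -0.5478)
  lambda* = (1.3913)
  f(x*)   = 2.0826

x* = (0.8174, -0.5478), lambda* = (1.3913)


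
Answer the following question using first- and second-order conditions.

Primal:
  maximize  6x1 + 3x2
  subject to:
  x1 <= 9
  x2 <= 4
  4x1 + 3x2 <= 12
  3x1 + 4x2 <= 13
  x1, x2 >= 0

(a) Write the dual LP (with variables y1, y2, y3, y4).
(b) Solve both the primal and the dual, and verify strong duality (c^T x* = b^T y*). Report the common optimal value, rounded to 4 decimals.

The standard primal-dual pair for 'max c^T x s.t. A x <= b, x >= 0' is:
  Dual:  min b^T y  s.t.  A^T y >= c,  y >= 0.

So the dual LP is:
  minimize  9y1 + 4y2 + 12y3 + 13y4
  subject to:
    y1 + 4y3 + 3y4 >= 6
    y2 + 3y3 + 4y4 >= 3
    y1, y2, y3, y4 >= 0

Solving the primal: x* = (3, 0).
  primal value c^T x* = 18.
Solving the dual: y* = (0, 0, 1.5, 0).
  dual value b^T y* = 18.
Strong duality: c^T x* = b^T y*. Confirmed.

18


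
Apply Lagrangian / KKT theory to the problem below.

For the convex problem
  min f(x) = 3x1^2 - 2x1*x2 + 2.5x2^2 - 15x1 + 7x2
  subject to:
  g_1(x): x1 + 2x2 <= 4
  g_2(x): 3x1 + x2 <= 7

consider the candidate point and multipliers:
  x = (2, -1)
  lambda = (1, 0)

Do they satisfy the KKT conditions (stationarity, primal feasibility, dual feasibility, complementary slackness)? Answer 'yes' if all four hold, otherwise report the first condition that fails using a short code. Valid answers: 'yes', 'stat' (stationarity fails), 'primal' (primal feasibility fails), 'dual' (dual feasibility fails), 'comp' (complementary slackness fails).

Gradient of f: grad f(x) = Q x + c = (-1, -2)
Constraint values g_i(x) = a_i^T x - b_i:
  g_1((2, -1)) = -4
  g_2((2, -1)) = -2
Stationarity residual: grad f(x) + sum_i lambda_i a_i = (0, 0)
  -> stationarity OK
Primal feasibility (all g_i <= 0): OK
Dual feasibility (all lambda_i >= 0): OK
Complementary slackness (lambda_i * g_i(x) = 0 for all i): FAILS

Verdict: the first failing condition is complementary_slackness -> comp.

comp


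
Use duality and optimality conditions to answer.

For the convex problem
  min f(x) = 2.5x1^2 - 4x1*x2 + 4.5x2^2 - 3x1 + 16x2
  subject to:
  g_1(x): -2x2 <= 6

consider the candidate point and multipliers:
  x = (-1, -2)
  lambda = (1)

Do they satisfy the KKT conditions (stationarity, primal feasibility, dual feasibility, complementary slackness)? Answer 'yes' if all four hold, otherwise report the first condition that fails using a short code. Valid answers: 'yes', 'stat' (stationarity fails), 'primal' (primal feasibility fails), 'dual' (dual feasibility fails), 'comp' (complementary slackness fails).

Gradient of f: grad f(x) = Q x + c = (0, 2)
Constraint values g_i(x) = a_i^T x - b_i:
  g_1((-1, -2)) = -2
Stationarity residual: grad f(x) + sum_i lambda_i a_i = (0, 0)
  -> stationarity OK
Primal feasibility (all g_i <= 0): OK
Dual feasibility (all lambda_i >= 0): OK
Complementary slackness (lambda_i * g_i(x) = 0 for all i): FAILS

Verdict: the first failing condition is complementary_slackness -> comp.

comp


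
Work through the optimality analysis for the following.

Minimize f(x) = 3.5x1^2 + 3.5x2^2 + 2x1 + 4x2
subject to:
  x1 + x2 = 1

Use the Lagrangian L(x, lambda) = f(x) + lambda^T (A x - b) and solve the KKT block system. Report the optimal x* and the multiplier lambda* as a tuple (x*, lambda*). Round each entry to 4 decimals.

Form the Lagrangian:
  L(x, lambda) = (1/2) x^T Q x + c^T x + lambda^T (A x - b)
Stationarity (grad_x L = 0): Q x + c + A^T lambda = 0.
Primal feasibility: A x = b.

This gives the KKT block system:
  [ Q   A^T ] [ x     ]   [-c ]
  [ A    0  ] [ lambda ] = [ b ]

Solving the linear system:
  x*      = (0.6429, 0.3571)
  lambda* = (-6.5)
  f(x*)   = 4.6071

x* = (0.6429, 0.3571), lambda* = (-6.5)


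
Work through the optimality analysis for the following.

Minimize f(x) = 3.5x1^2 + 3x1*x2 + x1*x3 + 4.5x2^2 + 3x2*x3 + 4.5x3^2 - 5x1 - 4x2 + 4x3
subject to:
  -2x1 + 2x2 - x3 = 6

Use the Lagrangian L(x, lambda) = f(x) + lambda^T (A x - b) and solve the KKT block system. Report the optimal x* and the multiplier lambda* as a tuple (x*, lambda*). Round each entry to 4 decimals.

Form the Lagrangian:
  L(x, lambda) = (1/2) x^T Q x + c^T x + lambda^T (A x - b)
Stationarity (grad_x L = 0): Q x + c + A^T lambda = 0.
Primal feasibility: A x = b.

This gives the KKT block system:
  [ Q   A^T ] [ x     ]   [-c ]
  [ A    0  ] [ lambda ] = [ b ]

Solving the linear system:
  x*      = (-0.6546, 1.7155, -1.26)
  lambda* = (-2.8478)
  f(x*)   = 4.2289

x* = (-0.6546, 1.7155, -1.26), lambda* = (-2.8478)


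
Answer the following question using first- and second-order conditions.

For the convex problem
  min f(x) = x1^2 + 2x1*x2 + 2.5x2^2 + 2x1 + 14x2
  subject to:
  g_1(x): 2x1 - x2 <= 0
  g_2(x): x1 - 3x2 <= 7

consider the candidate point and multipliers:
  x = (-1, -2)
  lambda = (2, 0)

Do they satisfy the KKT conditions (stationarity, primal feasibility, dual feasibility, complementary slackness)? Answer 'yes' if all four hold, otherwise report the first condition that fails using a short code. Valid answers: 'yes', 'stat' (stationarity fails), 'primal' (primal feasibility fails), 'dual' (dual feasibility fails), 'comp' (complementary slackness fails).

Gradient of f: grad f(x) = Q x + c = (-4, 2)
Constraint values g_i(x) = a_i^T x - b_i:
  g_1((-1, -2)) = 0
  g_2((-1, -2)) = -2
Stationarity residual: grad f(x) + sum_i lambda_i a_i = (0, 0)
  -> stationarity OK
Primal feasibility (all g_i <= 0): OK
Dual feasibility (all lambda_i >= 0): OK
Complementary slackness (lambda_i * g_i(x) = 0 for all i): OK

Verdict: yes, KKT holds.

yes


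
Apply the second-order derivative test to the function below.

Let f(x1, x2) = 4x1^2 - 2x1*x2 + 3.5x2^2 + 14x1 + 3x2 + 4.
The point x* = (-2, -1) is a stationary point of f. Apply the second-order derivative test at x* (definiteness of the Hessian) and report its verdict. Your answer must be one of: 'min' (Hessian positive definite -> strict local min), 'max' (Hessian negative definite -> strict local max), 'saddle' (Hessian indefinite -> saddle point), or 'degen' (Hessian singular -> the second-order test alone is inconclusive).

Compute the Hessian H = grad^2 f:
  H = [[8, -2], [-2, 7]]
Verify stationarity: grad f(x*) = H x* + g = (0, 0).
Eigenvalues of H: 5.4384, 9.5616.
Both eigenvalues > 0, so H is positive definite -> x* is a strict local min.

min


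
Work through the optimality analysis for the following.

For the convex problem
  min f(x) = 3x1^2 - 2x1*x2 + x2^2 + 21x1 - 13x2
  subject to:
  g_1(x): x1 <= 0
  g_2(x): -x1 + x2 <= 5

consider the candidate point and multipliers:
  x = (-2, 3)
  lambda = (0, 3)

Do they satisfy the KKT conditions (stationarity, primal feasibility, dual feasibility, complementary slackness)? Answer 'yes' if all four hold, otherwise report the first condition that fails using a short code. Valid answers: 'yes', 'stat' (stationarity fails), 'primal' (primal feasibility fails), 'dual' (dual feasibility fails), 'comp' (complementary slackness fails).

Gradient of f: grad f(x) = Q x + c = (3, -3)
Constraint values g_i(x) = a_i^T x - b_i:
  g_1((-2, 3)) = -2
  g_2((-2, 3)) = 0
Stationarity residual: grad f(x) + sum_i lambda_i a_i = (0, 0)
  -> stationarity OK
Primal feasibility (all g_i <= 0): OK
Dual feasibility (all lambda_i >= 0): OK
Complementary slackness (lambda_i * g_i(x) = 0 for all i): OK

Verdict: yes, KKT holds.

yes


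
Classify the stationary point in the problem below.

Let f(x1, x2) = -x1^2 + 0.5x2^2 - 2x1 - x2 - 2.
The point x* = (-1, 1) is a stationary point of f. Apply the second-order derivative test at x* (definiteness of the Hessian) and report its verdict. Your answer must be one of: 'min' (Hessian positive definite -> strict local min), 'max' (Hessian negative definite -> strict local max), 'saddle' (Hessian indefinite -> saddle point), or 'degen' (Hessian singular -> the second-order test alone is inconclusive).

Compute the Hessian H = grad^2 f:
  H = [[-2, 0], [0, 1]]
Verify stationarity: grad f(x*) = H x* + g = (0, 0).
Eigenvalues of H: -2, 1.
Eigenvalues have mixed signs, so H is indefinite -> x* is a saddle point.

saddle


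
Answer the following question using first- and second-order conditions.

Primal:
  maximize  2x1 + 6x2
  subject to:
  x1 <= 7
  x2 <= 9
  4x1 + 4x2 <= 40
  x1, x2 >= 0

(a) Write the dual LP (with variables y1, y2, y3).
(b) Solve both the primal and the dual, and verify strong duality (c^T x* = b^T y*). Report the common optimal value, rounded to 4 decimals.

The standard primal-dual pair for 'max c^T x s.t. A x <= b, x >= 0' is:
  Dual:  min b^T y  s.t.  A^T y >= c,  y >= 0.

So the dual LP is:
  minimize  7y1 + 9y2 + 40y3
  subject to:
    y1 + 4y3 >= 2
    y2 + 4y3 >= 6
    y1, y2, y3 >= 0

Solving the primal: x* = (1, 9).
  primal value c^T x* = 56.
Solving the dual: y* = (0, 4, 0.5).
  dual value b^T y* = 56.
Strong duality: c^T x* = b^T y*. Confirmed.

56


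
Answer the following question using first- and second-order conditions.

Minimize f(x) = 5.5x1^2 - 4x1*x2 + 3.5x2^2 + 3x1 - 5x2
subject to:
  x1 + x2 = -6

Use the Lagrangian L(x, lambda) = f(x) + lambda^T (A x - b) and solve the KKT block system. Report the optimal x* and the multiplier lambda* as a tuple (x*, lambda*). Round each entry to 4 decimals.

Form the Lagrangian:
  L(x, lambda) = (1/2) x^T Q x + c^T x + lambda^T (A x - b)
Stationarity (grad_x L = 0): Q x + c + A^T lambda = 0.
Primal feasibility: A x = b.

This gives the KKT block system:
  [ Q   A^T ] [ x     ]   [-c ]
  [ A    0  ] [ lambda ] = [ b ]

Solving the linear system:
  x*      = (-2.8462, -3.1538)
  lambda* = (15.6923)
  f(x*)   = 50.6923

x* = (-2.8462, -3.1538), lambda* = (15.6923)


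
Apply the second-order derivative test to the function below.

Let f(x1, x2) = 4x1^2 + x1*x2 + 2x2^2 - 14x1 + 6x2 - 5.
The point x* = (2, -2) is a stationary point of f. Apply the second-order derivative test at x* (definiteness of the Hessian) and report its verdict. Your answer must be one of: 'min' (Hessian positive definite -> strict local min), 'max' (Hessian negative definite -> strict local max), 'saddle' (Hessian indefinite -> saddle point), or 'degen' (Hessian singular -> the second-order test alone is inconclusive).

Compute the Hessian H = grad^2 f:
  H = [[8, 1], [1, 4]]
Verify stationarity: grad f(x*) = H x* + g = (0, 0).
Eigenvalues of H: 3.7639, 8.2361.
Both eigenvalues > 0, so H is positive definite -> x* is a strict local min.

min


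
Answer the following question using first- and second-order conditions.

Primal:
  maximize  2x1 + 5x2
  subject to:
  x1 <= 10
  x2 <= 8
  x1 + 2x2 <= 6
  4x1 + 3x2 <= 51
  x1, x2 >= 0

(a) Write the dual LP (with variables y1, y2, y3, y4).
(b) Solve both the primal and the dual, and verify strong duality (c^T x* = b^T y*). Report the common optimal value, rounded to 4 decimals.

The standard primal-dual pair for 'max c^T x s.t. A x <= b, x >= 0' is:
  Dual:  min b^T y  s.t.  A^T y >= c,  y >= 0.

So the dual LP is:
  minimize  10y1 + 8y2 + 6y3 + 51y4
  subject to:
    y1 + y3 + 4y4 >= 2
    y2 + 2y3 + 3y4 >= 5
    y1, y2, y3, y4 >= 0

Solving the primal: x* = (0, 3).
  primal value c^T x* = 15.
Solving the dual: y* = (0, 0, 2.5, 0).
  dual value b^T y* = 15.
Strong duality: c^T x* = b^T y*. Confirmed.

15


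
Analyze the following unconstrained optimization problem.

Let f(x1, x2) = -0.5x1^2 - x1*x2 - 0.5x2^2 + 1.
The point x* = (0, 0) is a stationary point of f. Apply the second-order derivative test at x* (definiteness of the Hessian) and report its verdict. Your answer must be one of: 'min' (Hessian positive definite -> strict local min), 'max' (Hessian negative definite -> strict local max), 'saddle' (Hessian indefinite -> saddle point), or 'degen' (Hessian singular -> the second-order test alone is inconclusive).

Compute the Hessian H = grad^2 f:
  H = [[-1, -1], [-1, -1]]
Verify stationarity: grad f(x*) = H x* + g = (0, 0).
Eigenvalues of H: -2, 0.
H has a zero eigenvalue (singular; negative semidefinite but not definite), so H is neither positive definite, negative definite, nor indefinite. The second-order test alone is inconclusive -> degen.
(Indeed, f is constant along the null direction of H through x*, so x* is not a strict local extremum.)

degen


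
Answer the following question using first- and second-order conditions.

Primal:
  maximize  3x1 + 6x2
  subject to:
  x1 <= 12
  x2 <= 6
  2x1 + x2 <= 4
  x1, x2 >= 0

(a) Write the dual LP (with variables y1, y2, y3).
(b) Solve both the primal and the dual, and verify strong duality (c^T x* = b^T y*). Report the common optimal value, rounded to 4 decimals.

The standard primal-dual pair for 'max c^T x s.t. A x <= b, x >= 0' is:
  Dual:  min b^T y  s.t.  A^T y >= c,  y >= 0.

So the dual LP is:
  minimize  12y1 + 6y2 + 4y3
  subject to:
    y1 + 2y3 >= 3
    y2 + y3 >= 6
    y1, y2, y3 >= 0

Solving the primal: x* = (0, 4).
  primal value c^T x* = 24.
Solving the dual: y* = (0, 0, 6).
  dual value b^T y* = 24.
Strong duality: c^T x* = b^T y*. Confirmed.

24


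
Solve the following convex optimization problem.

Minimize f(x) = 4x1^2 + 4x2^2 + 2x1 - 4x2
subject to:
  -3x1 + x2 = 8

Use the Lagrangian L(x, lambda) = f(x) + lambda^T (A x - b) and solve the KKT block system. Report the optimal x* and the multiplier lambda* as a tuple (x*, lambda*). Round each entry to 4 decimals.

Form the Lagrangian:
  L(x, lambda) = (1/2) x^T Q x + c^T x + lambda^T (A x - b)
Stationarity (grad_x L = 0): Q x + c + A^T lambda = 0.
Primal feasibility: A x = b.

This gives the KKT block system:
  [ Q   A^T ] [ x     ]   [-c ]
  [ A    0  ] [ lambda ] = [ b ]

Solving the linear system:
  x*      = (-2.275, 1.175)
  lambda* = (-5.4)
  f(x*)   = 16.975

x* = (-2.275, 1.175), lambda* = (-5.4)


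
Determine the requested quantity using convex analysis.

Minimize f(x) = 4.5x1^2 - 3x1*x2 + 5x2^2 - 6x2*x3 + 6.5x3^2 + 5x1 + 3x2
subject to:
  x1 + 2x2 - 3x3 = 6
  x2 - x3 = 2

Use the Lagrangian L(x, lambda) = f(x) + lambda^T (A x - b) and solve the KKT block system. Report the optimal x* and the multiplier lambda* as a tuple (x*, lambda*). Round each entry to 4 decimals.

Form the Lagrangian:
  L(x, lambda) = (1/2) x^T Q x + c^T x + lambda^T (A x - b)
Stationarity (grad_x L = 0): Q x + c + A^T lambda = 0.
Primal feasibility: A x = b.

This gives the KKT block system:
  [ Q   A^T ] [ x     ]   [-c ]
  [ A    0  ] [ lambda ] = [ b ]

Solving the linear system:
  x*      = (0.4286, 0.4286, -1.5714)
  lambda* = (-7.5714, -0.2857)
  f(x*)   = 24.7143

x* = (0.4286, 0.4286, -1.5714), lambda* = (-7.5714, -0.2857)


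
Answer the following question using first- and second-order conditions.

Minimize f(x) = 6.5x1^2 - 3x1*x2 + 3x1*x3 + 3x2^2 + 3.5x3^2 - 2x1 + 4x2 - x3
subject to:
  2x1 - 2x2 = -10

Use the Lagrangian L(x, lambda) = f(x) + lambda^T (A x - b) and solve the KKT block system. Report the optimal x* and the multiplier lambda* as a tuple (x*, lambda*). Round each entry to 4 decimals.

Form the Lagrangian:
  L(x, lambda) = (1/2) x^T Q x + c^T x + lambda^T (A x - b)
Stationarity (grad_x L = 0): Q x + c + A^T lambda = 0.
Primal feasibility: A x = b.

This gives the KKT block system:
  [ Q   A^T ] [ x     ]   [-c ]
  [ A    0  ] [ lambda ] = [ b ]

Solving the linear system:
  x*      = (-1.4878, 3.5122, 0.7805)
  lambda* = (14.7683)
  f(x*)   = 81.9634

x* = (-1.4878, 3.5122, 0.7805), lambda* = (14.7683)


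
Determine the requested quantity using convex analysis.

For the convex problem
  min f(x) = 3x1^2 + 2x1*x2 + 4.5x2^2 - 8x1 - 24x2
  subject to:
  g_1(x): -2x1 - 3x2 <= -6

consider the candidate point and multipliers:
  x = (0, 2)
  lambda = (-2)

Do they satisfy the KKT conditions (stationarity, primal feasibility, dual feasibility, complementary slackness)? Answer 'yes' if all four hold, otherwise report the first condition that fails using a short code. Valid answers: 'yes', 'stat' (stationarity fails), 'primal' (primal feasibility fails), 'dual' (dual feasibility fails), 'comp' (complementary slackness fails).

Gradient of f: grad f(x) = Q x + c = (-4, -6)
Constraint values g_i(x) = a_i^T x - b_i:
  g_1((0, 2)) = 0
Stationarity residual: grad f(x) + sum_i lambda_i a_i = (0, 0)
  -> stationarity OK
Primal feasibility (all g_i <= 0): OK
Dual feasibility (all lambda_i >= 0): FAILS
Complementary slackness (lambda_i * g_i(x) = 0 for all i): OK

Verdict: the first failing condition is dual_feasibility -> dual.

dual


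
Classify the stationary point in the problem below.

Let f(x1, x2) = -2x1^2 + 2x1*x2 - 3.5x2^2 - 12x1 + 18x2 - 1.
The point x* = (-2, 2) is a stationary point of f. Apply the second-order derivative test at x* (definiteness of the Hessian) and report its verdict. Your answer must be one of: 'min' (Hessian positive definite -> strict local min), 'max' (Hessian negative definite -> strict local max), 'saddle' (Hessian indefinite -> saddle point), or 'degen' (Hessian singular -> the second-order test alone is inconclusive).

Compute the Hessian H = grad^2 f:
  H = [[-4, 2], [2, -7]]
Verify stationarity: grad f(x*) = H x* + g = (0, 0).
Eigenvalues of H: -8, -3.
Both eigenvalues < 0, so H is negative definite -> x* is a strict local max.

max


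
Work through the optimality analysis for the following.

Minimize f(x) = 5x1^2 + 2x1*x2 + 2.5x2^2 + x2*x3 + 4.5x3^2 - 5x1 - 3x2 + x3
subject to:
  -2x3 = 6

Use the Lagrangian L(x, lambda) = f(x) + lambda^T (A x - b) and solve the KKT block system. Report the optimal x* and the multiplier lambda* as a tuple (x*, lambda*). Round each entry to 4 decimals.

Form the Lagrangian:
  L(x, lambda) = (1/2) x^T Q x + c^T x + lambda^T (A x - b)
Stationarity (grad_x L = 0): Q x + c + A^T lambda = 0.
Primal feasibility: A x = b.

This gives the KKT block system:
  [ Q   A^T ] [ x     ]   [-c ]
  [ A    0  ] [ lambda ] = [ b ]

Solving the linear system:
  x*      = (0.2826, 1.087, -3)
  lambda* = (-12.4565)
  f(x*)   = 33.5326

x* = (0.2826, 1.087, -3), lambda* = (-12.4565)


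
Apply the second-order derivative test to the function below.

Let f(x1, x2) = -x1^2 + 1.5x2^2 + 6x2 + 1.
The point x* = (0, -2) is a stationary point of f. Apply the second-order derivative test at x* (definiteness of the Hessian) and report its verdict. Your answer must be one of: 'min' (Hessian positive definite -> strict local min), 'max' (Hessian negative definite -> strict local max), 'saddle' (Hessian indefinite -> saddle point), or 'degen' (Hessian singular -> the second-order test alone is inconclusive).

Compute the Hessian H = grad^2 f:
  H = [[-2, 0], [0, 3]]
Verify stationarity: grad f(x*) = H x* + g = (0, 0).
Eigenvalues of H: -2, 3.
Eigenvalues have mixed signs, so H is indefinite -> x* is a saddle point.

saddle


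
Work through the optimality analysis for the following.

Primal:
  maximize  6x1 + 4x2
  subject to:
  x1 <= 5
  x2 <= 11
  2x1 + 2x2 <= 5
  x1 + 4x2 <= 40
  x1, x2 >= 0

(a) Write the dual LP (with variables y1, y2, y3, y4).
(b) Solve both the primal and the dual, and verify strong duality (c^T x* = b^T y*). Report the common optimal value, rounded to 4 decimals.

The standard primal-dual pair for 'max c^T x s.t. A x <= b, x >= 0' is:
  Dual:  min b^T y  s.t.  A^T y >= c,  y >= 0.

So the dual LP is:
  minimize  5y1 + 11y2 + 5y3 + 40y4
  subject to:
    y1 + 2y3 + y4 >= 6
    y2 + 2y3 + 4y4 >= 4
    y1, y2, y3, y4 >= 0

Solving the primal: x* = (2.5, 0).
  primal value c^T x* = 15.
Solving the dual: y* = (0, 0, 3, 0).
  dual value b^T y* = 15.
Strong duality: c^T x* = b^T y*. Confirmed.

15
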